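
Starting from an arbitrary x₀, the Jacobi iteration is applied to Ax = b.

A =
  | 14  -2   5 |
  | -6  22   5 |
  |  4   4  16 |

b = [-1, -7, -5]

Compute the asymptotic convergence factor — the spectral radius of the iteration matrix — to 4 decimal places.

A = D + L + U where D = diag(14, 22, 16).
Jacobi: T = -D⁻¹(L+U), T[0,1] = -(-2)/(14) = +0.1429; T[0,0] = 0.
  T[0,:] = [+0.0000  +0.1429  -0.3571]
  T[1,:] = [+0.2727  +0.0000  -0.2273]
  T[2,:] = [-0.2500  -0.2500  +0.0000]
|roots of det(T-λI)|: 0.5000, 0.2548, 0.2548.
ρ = 0.5000; 0.5000 < 1 ⇒ converges.

0.5000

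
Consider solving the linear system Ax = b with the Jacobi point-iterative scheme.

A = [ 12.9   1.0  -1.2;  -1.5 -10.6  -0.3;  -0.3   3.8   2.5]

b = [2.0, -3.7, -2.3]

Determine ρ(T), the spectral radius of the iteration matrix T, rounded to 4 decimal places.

0.3507

Split A = D + L + U, D = diag(12.9, -10.6, 2.5).
T_J = -D⁻¹(L+U): T[0,1] = -(1)/(12.9) = -0.0775; T[0,0] = 0.
  T[0,:] = [+0.0000 -0.0775 +0.0930]
  T[1,:] = [-0.1415 +0.0000 -0.0283]
  T[2,:] = [+0.1200 -1.5200 +0.0000]
|eigenvalues of T|: 0.3507, 0.2404, 0.2404.
ρ = 0.3507; 0.3507 < 1: convergent.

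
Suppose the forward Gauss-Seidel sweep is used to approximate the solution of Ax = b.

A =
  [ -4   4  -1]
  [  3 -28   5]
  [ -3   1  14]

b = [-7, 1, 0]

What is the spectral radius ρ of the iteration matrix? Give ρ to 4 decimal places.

0.2181

Let D = diag(-4, -28, 14); L, U the strict triangles.
Gauss-Seidel: T = -(D+L)⁻¹U, row 0 first, T[0,1] = -(4)/(-4) = +1.0000; later rows by forward substitution.
  T[0,:] = [+0.0000, +1.0000, -0.2500]
  T[1,:] = [+0.0000, +0.1071, +0.1518]
  T[2,:] = [+0.0000, +0.2066, -0.0644]
moduli |λ_i(T)| = 0.2181, 0.1754, 0.0000.
ρ(T) = max|λ| = 0.2181; 0.2181 < 1: convergent.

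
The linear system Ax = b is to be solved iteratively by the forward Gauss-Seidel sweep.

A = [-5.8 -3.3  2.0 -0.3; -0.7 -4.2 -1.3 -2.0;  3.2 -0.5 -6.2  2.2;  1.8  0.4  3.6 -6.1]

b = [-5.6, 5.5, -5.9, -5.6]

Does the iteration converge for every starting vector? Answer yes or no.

yes

Write A = D+L+U with D = diag(-5.8, -4.2, -6.2, -6.1).
Gauss-Seidel: T = -(D+L)⁻¹U, row 0 first, T[0,3] = -(-0.3)/(-5.8) = -0.0517; later rows by forward substitution.
  T[0,:] = [+0.0000  -0.5690  +0.3448  -0.0517]
  T[1,:] = [+0.0000  +0.0948  -0.3670  -0.4676]
  T[2,:] = [+0.0000  -0.3013  +0.2076  +0.3658]
  T[3,:] = [+0.0000  -0.3395  +0.2002  +0.1700]
|λ(T)| sorted: 0.8274, 0.2736, 0.0815, 0.0000.
spectral radius ρ = 0.8274; 0.8274 < 1 ⇒ converges.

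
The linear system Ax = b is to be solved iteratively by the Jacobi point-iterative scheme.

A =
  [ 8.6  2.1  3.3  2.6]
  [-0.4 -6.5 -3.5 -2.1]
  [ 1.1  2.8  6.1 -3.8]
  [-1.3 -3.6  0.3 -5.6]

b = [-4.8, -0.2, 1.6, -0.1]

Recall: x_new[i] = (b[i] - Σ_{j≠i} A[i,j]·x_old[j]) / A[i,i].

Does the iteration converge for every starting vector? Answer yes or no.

Diagonal D = diag(8.6, -6.5, 6.1, -5.6); L, U strict lower/upper.
T_J = -D⁻¹(L+U): T[0,3] = -(2.6)/(8.6) = -0.3023; T[0,0] = 0.
  T[0,:] = [+0.0000  -0.2442  -0.3837  -0.3023]
  T[1,:] = [-0.0615  +0.0000  -0.5385  -0.3231]
  T[2,:] = [-0.1803  -0.4590  +0.0000  +0.6230]
  T[3,:] = [-0.2321  -0.6429  +0.0536  +0.0000]
|eigenvalues of T|: 0.9185, 0.5557, 0.5557, 0.1052.
spectral radius ρ = 0.9185; 0.9185 < 1: convergent.

yes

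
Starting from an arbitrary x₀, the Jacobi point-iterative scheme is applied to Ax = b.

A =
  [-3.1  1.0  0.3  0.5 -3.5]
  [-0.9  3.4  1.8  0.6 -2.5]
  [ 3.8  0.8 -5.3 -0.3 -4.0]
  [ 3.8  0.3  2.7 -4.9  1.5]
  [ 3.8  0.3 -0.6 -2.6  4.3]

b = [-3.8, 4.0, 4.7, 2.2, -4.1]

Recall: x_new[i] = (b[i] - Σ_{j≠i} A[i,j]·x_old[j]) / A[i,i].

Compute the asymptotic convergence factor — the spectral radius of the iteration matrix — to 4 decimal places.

1.3918

Split A = D + L + U, D = diag(-3.1, 3.4, -5.3, -4.9, 4.3).
T_J = -D⁻¹(L+U): T[2,3] = -(-0.3)/(-5.3) = -0.0566; T[2,2] = 0.
  T[0,:] = [+0.0000  +0.3226  +0.0968  +0.1613  -1.1290]
  T[1,:] = [+0.2647  +0.0000  -0.5294  -0.1765  +0.7353]
  T[2,:] = [+0.7170  +0.1509  +0.0000  -0.0566  -0.7547]
  T[3,:] = [+0.7755  +0.0612  +0.5510  +0.0000  +0.3061]
  T[4,:] = [-0.8837  -0.0698  +0.1395  +0.6047  +0.0000]
|eigenvalues of T|: 1.3918, 0.9145, 0.9145, 0.2792, 0.2743.
ρ(T) = max|λ| = 1.3918; 1.3918 > 1, so it fails to converge.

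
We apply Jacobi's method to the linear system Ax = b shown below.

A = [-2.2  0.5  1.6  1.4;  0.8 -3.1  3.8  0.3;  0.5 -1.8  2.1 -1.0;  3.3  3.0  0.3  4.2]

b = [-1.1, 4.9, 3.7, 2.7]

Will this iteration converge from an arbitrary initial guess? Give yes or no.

A = D + L + U where D = diag(-2.2, -3.1, 2.1, 4.2).
Jacobi: T = -D⁻¹(L+U), T[1,0] = -(0.8)/(-3.1) = +0.2581; T[1,1] = 0.
  T[0,:] = [+0.0000, +0.2273, +0.7273, +0.6364]
  T[1,:] = [+0.2581, +0.0000, +1.2258, +0.0968]
  T[2,:] = [-0.2381, +0.8571, +0.0000, +0.4762]
  T[3,:] = [-0.7857, -0.7143, -0.0714, +0.0000]
|λ(T)| sorted: 1.1383, 0.7993, 0.7993, 0.5815.
spectral radius ρ = 1.1383; 1.1383 > 1, so it fails to converge.

no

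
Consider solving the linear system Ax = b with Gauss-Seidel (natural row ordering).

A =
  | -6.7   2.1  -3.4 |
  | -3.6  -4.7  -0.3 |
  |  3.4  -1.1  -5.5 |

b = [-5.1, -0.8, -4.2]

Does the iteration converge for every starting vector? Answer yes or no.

Diagonal D = diag(-6.7, -4.7, -5.5); L, U strict lower/upper.
T_GS = -(D+L)⁻¹U: row 0 first, T[0,1] = -(2.1)/(-6.7) = +0.3134; later rows by forward substitution.
  T[0,:] = [+0.0000, +0.3134, -0.5075]
  T[1,:] = [+0.0000, -0.2401, +0.3249]
  T[2,:] = [+0.0000, +0.2418, -0.3787]
eigenvalue magnitudes: 0.5981, 0.0207, 0.0000.
ρ = 0.5981; 0.5981 < 1, so it converges for any x₀.

yes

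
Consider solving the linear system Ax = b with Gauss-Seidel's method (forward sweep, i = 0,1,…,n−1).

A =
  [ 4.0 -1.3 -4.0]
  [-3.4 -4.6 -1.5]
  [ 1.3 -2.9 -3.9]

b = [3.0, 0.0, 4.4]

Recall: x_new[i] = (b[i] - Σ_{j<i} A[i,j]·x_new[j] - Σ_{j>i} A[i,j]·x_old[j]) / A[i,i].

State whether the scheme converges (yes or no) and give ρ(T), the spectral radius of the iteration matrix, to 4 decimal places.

Split A = D + L + U, D = diag(4, -4.6, -3.9).
Gauss-Seidel: T = -(D+L)⁻¹U, row 0 first, T[0,2] = -(-4)/(4) = +1.0000; later rows by forward substitution.
  T[0,:] = [+0.0000 +0.3250 +1.0000]
  T[1,:] = [+0.0000 -0.2402 -1.0652]
  T[2,:] = [+0.0000 +0.2870 +1.1254]
|eigenvalues of T|: 0.8433, 0.0419, 0.0000.
ρ(T) = max|λ| = 0.8433; 0.8433 < 1, so it converges for any x₀.

yes, ρ = 0.8433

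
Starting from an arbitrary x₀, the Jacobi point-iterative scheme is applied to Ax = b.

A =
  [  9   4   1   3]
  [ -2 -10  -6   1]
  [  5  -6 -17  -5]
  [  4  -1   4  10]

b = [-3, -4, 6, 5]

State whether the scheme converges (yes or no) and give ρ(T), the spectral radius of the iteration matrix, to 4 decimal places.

yes, ρ = 0.8510

Let D = diag(9, -10, -17, 10); L, U the strict triangles.
T_J = -D⁻¹(L+U): T[0,2] = -(1)/(9) = -0.1111; T[0,0] = 0.
  T[0,:] = [+0.0000 -0.4444 -0.1111 -0.3333]
  T[1,:] = [-0.2000 +0.0000 -0.6000 +0.1000]
  T[2,:] = [+0.2941 -0.3529 +0.0000 -0.2941]
  T[3,:] = [-0.4000 +0.1000 -0.4000 +0.0000]
|λ(T)| sorted: 0.8510, 0.5296, 0.1880, 0.1335.
ρ = 0.8510; 0.8510 < 1, so it converges for any x₀.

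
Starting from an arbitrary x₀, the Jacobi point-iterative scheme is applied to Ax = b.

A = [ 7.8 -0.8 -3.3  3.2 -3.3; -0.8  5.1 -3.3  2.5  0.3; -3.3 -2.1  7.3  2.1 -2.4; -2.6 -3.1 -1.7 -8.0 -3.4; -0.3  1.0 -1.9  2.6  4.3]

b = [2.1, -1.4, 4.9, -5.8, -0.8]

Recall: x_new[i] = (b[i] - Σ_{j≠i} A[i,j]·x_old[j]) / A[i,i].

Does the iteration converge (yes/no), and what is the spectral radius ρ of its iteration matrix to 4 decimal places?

no, ρ = 1.2431

A = D + L + U where D = diag(7.8, 5.1, 7.3, -8, 4.3).
Jacobi: T = -D⁻¹(L+U), T[2,4] = -(-2.4)/(7.3) = +0.3288; T[2,2] = 0.
  T[0,:] = [+0.0000, +0.1026, +0.4231, -0.4103, +0.4231]
  T[1,:] = [+0.1569, +0.0000, +0.6471, -0.4902, -0.0588]
  T[2,:] = [+0.4521, +0.2877, +0.0000, -0.2877, +0.3288]
  T[3,:] = [-0.3250, -0.3875, -0.2125, +0.0000, -0.4250]
  T[4,:] = [+0.0698, -0.2326, +0.4419, -0.6047, +0.0000]
moduli |λ_i(T)| = 1.2431, 0.8412, 0.3877, 0.1543, 0.1401.
ρ(T) = max|λ| = 1.2431; 1.2431 > 1 ⇒ diverges.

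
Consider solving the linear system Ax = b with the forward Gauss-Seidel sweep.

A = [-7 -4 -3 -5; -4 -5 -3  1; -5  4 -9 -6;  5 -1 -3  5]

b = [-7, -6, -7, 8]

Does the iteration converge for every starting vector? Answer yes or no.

no

Let D = diag(-7, -5, -9, 5); L, U the strict triangles.
GS T = -(D+L)⁻¹U: row 0 first, T[0,1] = -(-4)/(-7) = -0.5714; later rows by forward substitution.
  T[0,:] = [+0.0000, -0.5714, -0.4286, -0.7143]
  T[1,:] = [+0.0000, +0.4571, -0.2571, +0.7714]
  T[2,:] = [+0.0000, +0.5206, +0.1238, +0.0730]
  T[3,:] = [+0.0000, +0.9752, +0.4514, +0.9124]
moduli |λ_i(T)| = 1.6204, 0.3756, 0.3756, 0.0000.
ρ(T) = max|λ| = 1.6204; 1.6204 > 1: divergent.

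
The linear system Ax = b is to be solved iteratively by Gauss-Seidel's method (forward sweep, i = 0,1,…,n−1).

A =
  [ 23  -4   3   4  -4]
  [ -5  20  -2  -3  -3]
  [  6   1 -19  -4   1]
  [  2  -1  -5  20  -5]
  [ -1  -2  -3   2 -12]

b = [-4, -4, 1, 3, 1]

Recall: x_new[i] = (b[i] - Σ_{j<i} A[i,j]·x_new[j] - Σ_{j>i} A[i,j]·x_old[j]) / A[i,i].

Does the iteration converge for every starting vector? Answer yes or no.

yes

A = D + L + U where D = diag(23, 20, -19, 20, -12).
Gauss-Seidel: T = -(D+L)⁻¹U, row 0 first, T[0,3] = -(4)/(23) = -0.1739; later rows by forward substitution.
  T[0,:] = [+0.0000 +0.1739 -0.1304 -0.1739 +0.1739]
  T[1,:] = [+0.0000 +0.0435 +0.0674 +0.1065 +0.1935]
  T[2,:] = [+0.0000 +0.0572 -0.0376 -0.2598 +0.1177]
  T[3,:] = [+0.0000 -0.0009 +0.0070 -0.0422 +0.2717]
  T[4,:] = [+0.0000 -0.0362 +0.0102 +0.0547 -0.0309]
moduli |λ_i(T)| = 0.1937, 0.0956, 0.0956, 0.0431, 0.0000.
ρ(T) = max|λ| = 0.1937; 0.1937 < 1, so it converges for any x₀.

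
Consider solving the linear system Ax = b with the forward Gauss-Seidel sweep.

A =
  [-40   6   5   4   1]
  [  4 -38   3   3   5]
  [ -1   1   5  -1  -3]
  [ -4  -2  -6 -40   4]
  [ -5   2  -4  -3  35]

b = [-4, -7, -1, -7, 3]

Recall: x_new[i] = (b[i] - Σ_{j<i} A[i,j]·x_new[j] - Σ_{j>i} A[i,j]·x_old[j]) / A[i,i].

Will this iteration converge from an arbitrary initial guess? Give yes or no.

yes

Split A = D + L + U, D = diag(-40, -38, 5, -40, 35).
T_GS = -(D+L)⁻¹U: row 0 first, T[0,4] = -(1)/(-40) = +0.0250; later rows by forward substitution.
  T[0,:] = [+0.0000, +0.1500, +0.1250, +0.1000, +0.0250]
  T[1,:] = [+0.0000, +0.0158, +0.0921, +0.0895, +0.1342]
  T[2,:] = [+0.0000, +0.0268, +0.0066, +0.2021, +0.5782]
  T[3,:] = [+0.0000, -0.0198, -0.0181, -0.0448, +0.0041]
  T[4,:] = [+0.0000, +0.0219, +0.0118, +0.0284, +0.0623]
|λ(T)| sorted: 0.1537, 0.0726, 0.0726, 0.0418, 0.0000.
ρ(T) = max|λ| = 0.1537; 0.1537 < 1: convergent.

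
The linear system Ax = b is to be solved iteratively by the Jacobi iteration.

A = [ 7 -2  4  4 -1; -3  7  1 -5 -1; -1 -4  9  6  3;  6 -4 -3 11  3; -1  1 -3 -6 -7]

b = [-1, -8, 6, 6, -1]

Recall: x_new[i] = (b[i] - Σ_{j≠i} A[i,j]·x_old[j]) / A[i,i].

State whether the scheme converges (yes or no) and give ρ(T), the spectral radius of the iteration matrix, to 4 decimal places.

Write A = D+L+U with D = diag(7, 7, 9, 11, -7).
Jacobi: T = -D⁻¹(L+U), T[1,4] = -(-1)/(7) = +0.1429; T[1,1] = 0.
  T[0,:] = [+0.0000  +0.2857  -0.5714  -0.5714  +0.1429]
  T[1,:] = [+0.4286  +0.0000  -0.1429  +0.7143  +0.1429]
  T[2,:] = [+0.1111  +0.4444  +0.0000  -0.6667  -0.3333]
  T[3,:] = [-0.5455  +0.3636  +0.2727  +0.0000  -0.2727]
  T[4,:] = [-0.1429  +0.1429  -0.4286  -0.8571  +0.0000]
|roots of det(T-λI)|: 1.1460, 0.6741, 0.5270, 0.5270, 0.0803.
spectral radius ρ = 1.1460; 1.1460 > 1 ⇒ diverges.

no, ρ = 1.1460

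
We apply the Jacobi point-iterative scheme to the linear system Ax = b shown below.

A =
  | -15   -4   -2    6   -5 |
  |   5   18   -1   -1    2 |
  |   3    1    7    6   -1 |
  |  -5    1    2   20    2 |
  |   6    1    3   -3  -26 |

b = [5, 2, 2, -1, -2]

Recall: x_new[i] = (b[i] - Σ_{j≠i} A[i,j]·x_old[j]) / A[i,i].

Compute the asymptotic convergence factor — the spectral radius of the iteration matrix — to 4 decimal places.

Diagonal D = diag(-15, 18, 7, 20, -26); L, U strict lower/upper.
T_J = -D⁻¹(L+U): T[1,3] = -(-1)/(18) = +0.0556; T[1,1] = 0.
  T[0,:] = [+0.0000, -0.2667, -0.1333, +0.4000, -0.3333]
  T[1,:] = [-0.2778, +0.0000, +0.0556, +0.0556, -0.1111]
  T[2,:] = [-0.4286, -0.1429, +0.0000, -0.8571, +0.1429]
  T[3,:] = [+0.2500, -0.0500, -0.1000, +0.0000, -0.1000]
  T[4,:] = [+0.2308, +0.0385, +0.1154, -0.1154, +0.0000]
|roots of det(T-λI)|: 0.6314, 0.3225, 0.3050, 0.3050, 0.1118.
spectral radius ρ = 0.6314; 0.6314 < 1 ⇒ converges.

0.6314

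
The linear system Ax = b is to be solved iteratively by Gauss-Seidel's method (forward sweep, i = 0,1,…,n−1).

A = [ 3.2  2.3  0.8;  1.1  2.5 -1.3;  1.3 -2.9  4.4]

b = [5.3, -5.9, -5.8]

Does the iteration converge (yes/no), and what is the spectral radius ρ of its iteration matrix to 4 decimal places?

Let D = diag(3.2, 2.5, 4.4); L, U the strict triangles.
Gauss-Seidel: T = -(D+L)⁻¹U, row 0 first, T[0,2] = -(0.8)/(3.2) = -0.2500; later rows by forward substitution.
  T[0,:] = [+0.0000  -0.7188  -0.2500]
  T[1,:] = [+0.0000  +0.3163  +0.6300]
  T[2,:] = [+0.0000  +0.4208  +0.4891]
eigenvalue magnitudes: 0.9248, 0.1194, 0.0000.
spectral radius ρ = 0.9248; 0.9248 < 1, so it converges for any x₀.

yes, ρ = 0.9248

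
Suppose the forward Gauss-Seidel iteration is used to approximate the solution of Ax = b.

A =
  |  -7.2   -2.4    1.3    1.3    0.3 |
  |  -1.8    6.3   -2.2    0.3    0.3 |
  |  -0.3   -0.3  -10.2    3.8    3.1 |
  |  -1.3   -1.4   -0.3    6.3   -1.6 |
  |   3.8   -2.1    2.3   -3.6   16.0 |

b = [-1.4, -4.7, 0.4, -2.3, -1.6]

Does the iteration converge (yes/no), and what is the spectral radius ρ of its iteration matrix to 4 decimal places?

yes, ρ = 0.3201

A = D + L + U where D = diag(-7.2, 6.3, -10.2, 6.3, 16).
T_GS = -(D+L)⁻¹U: row 0 first, T[0,3] = -(1.3)/(-7.2) = +0.1806; later rows by forward substitution.
  T[0,:] = [+0.0000 -0.3333 +0.1806 +0.1806 +0.0417]
  T[1,:] = [+0.0000 -0.0952 +0.4008 +0.0040 -0.0357]
  T[2,:] = [+0.0000 +0.0126 -0.0171 +0.3671 +0.3037]
  T[3,:] = [+0.0000 -0.0893 +0.1255 +0.0556 +0.2691]
  T[4,:] = [+0.0000 +0.0448 +0.0404 -0.0826 +0.0023]
eigenvalue magnitudes: 0.3201, 0.2376, 0.1855, 0.1855, 0.0000.
spectral radius ρ = 0.3201; 0.3201 < 1, so it converges for any x₀.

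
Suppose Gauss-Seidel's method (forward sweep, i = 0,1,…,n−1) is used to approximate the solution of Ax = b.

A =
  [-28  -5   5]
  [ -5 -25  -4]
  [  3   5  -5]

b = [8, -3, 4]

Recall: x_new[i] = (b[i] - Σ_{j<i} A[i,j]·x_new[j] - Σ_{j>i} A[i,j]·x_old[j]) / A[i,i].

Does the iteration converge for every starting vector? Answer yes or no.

Write A = D+L+U with D = diag(-28, -25, -5).
Gauss-Seidel: T = -(D+L)⁻¹U, row 0 first, T[0,1] = -(-5)/(-28) = -0.1786; later rows by forward substitution.
  T[0,:] = [+0.0000 -0.1786 +0.1786]
  T[1,:] = [+0.0000 +0.0357 -0.1957]
  T[2,:] = [+0.0000 -0.0714 -0.0886]
eigenvalue magnitudes: 0.1600, 0.1071, 0.0000.
ρ(T) = max|λ| = 0.1600; 0.1600 < 1, so it converges for any x₀.

yes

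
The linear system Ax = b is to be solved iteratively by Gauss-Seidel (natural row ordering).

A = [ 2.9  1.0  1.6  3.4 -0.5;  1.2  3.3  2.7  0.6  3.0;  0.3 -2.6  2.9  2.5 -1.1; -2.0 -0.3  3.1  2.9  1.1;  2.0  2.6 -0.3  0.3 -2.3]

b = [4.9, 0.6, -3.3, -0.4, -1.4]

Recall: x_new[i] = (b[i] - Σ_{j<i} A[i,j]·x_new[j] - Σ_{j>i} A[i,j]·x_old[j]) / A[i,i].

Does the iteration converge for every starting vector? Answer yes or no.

no

Write A = D+L+U with D = diag(2.9, 3.3, 2.9, 2.9, -2.3).
Gauss-Seidel: T = -(D+L)⁻¹U, row 0 first, T[0,1] = -(1)/(2.9) = -0.3448; later rows by forward substitution.
  T[0,:] = [+0.0000 -0.3448 -0.5517 -1.1724 +0.1724]
  T[1,:] = [+0.0000 +0.1254 -0.6176 +0.2445 -0.9718]
  T[2,:] = [+0.0000 +0.1481 -0.4966 -0.5216 -0.5098]
  T[3,:] = [+0.0000 -0.3831 +0.0865 -0.2257 +0.1840]
  T[4,:] = [+0.0000 -0.2274 -1.1018 -0.7045 -0.8581]
|eigenvalues of T|: 1.5195, 0.4923, 0.4923, 0.2178, 0.0000.
ρ(T) = max|λ| = 1.5195; 1.5195 > 1: divergent.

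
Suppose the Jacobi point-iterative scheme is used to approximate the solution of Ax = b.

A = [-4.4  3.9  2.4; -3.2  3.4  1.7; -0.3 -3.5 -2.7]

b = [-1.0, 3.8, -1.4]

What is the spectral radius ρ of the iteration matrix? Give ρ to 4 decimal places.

Split A = D + L + U, D = diag(-4.4, 3.4, -2.7).
Jacobi T = -D⁻¹(L+U): T[2,1] = -(-3.5)/(-2.7) = -1.2963; T[2,2] = 0.
  T[0,:] = [+0.0000, +0.8864, +0.5455]
  T[1,:] = [+0.9412, +0.0000, -0.5000]
  T[2,:] = [-0.1111, -1.2963, +0.0000]
moduli |λ_i(T)| = 1.3683, 0.8170, 0.5512.
ρ = 1.3683; 1.3683 > 1, so it fails to converge.

1.3683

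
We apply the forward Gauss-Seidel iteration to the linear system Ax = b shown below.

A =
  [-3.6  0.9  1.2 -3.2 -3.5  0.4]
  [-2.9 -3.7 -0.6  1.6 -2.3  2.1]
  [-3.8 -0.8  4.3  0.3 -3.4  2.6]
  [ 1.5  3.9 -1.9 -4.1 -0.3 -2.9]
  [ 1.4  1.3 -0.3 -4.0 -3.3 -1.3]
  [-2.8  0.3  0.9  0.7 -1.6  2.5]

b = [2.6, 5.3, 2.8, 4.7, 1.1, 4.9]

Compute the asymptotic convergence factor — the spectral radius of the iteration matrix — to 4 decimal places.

1.2554

Diagonal D = diag(-3.6, -3.7, 4.3, -4.1, -3.3, 2.5); L, U strict lower/upper.
T_GS = -(D+L)⁻¹U: row 0 first, T[0,3] = -(-3.2)/(-3.6) = -0.8889; later rows by forward substitution.
  T[0,:] = [+0.0000 +0.2500 +0.3333 -0.8889 -0.9722 +0.1111]
  T[1,:] = [+0.0000 -0.1959 -0.4234 +1.1291 +0.1404 +0.4805]
  T[2,:] = [+0.0000 +0.1845 +0.2158 -0.6452 -0.0424 -0.4171]
  T[3,:] = [+0.0000 -0.1804 -0.3808 +1.0479 -0.2757 -0.0163]
  T[4,:] = [+0.0000 +0.2308 +0.4166 -1.1438 -0.0191 -0.0998]
  T[5,:] = [+0.0000 +0.4353 +0.7197 -1.9242 -1.0255 +0.1576]
moduli |λ_i(T)| = 1.2554, 0.3985, 0.3806, 0.0425, 0.0113, 0.0000.
ρ(T) = max|λ| = 1.2554; 1.2554 > 1, so it fails to converge.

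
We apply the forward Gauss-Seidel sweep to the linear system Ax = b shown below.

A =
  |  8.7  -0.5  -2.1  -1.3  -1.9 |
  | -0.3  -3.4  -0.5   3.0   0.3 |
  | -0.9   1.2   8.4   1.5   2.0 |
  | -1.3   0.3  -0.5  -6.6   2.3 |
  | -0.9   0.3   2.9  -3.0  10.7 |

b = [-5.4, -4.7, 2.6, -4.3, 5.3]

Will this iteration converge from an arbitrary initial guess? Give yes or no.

Diagonal D = diag(8.7, -3.4, 8.4, -6.6, 10.7); L, U strict lower/upper.
T_GS = -(D+L)⁻¹U: row 0 first, T[0,4] = -(-1.9)/(8.7) = +0.2184; later rows by forward substitution.
  T[0,:] = [+0.0000  +0.0575  +0.2414  +0.1494  +0.2184]
  T[1,:] = [+0.0000  -0.0051  -0.1684  +0.8692  +0.0690]
  T[2,:] = [+0.0000  +0.0069  +0.0499  -0.2867  -0.2245]
  T[3,:] = [+0.0000  -0.0121  -0.0590  +0.0318  +0.3256]
  T[4,:] = [+0.0000  -0.0003  -0.0050  +0.0748  +0.1686]
|eigenvalues of T|: 0.2943, 0.0913, 0.0406, 0.0406, 0.0000.
ρ = 0.2943; 0.2943 < 1 ⇒ converges.

yes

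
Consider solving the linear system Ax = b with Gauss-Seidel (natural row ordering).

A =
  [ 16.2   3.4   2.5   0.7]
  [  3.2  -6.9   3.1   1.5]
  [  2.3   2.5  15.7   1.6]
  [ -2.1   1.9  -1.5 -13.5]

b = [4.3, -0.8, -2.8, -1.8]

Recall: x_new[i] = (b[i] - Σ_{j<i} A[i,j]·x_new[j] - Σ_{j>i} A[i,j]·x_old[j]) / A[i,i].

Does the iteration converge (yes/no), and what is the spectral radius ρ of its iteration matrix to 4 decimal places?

yes, ρ = 0.1927

Diagonal D = diag(16.2, -6.9, 15.7, -13.5); L, U strict lower/upper.
T_GS = -(D+L)⁻¹U: row 0 first, T[0,1] = -(3.4)/(16.2) = -0.2099; later rows by forward substitution.
  T[0,:] = [+0.0000  -0.2099  -0.1543  -0.0432]
  T[1,:] = [+0.0000  -0.0973  +0.3777  +0.1974]
  T[2,:] = [+0.0000  +0.0462  -0.0375  -0.1270]
  T[3,:] = [+0.0000  +0.0138  +0.0813  +0.0486]
|eigenvalues of T|: 0.1927, 0.0881, 0.0881, 0.0000.
ρ = 0.1927; 0.1927 < 1, so it converges for any x₀.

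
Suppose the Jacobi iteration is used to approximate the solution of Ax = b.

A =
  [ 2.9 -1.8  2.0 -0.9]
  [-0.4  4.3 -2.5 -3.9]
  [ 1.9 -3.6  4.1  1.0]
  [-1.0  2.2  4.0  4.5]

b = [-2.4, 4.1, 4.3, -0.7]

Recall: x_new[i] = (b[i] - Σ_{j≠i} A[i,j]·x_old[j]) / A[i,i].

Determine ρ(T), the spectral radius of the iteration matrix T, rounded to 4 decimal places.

1.1715

Split A = D + L + U, D = diag(2.9, 4.3, 4.1, 4.5).
Jacobi T = -D⁻¹(L+U): T[3,1] = -(2.2)/(4.5) = -0.4889; T[3,3] = 0.
  T[0,:] = [+0.0000  +0.6207  -0.6897  +0.3103]
  T[1,:] = [+0.0930  +0.0000  +0.5814  +0.9070]
  T[2,:] = [-0.4634  +0.8780  +0.0000  -0.2439]
  T[3,:] = [+0.2222  -0.4889  -0.8889  +0.0000]
moduli |λ_i(T)| = 1.1715, 0.5546, 0.5478, 0.5478.
ρ(T) = max|λ| = 1.1715; 1.1715 > 1: divergent.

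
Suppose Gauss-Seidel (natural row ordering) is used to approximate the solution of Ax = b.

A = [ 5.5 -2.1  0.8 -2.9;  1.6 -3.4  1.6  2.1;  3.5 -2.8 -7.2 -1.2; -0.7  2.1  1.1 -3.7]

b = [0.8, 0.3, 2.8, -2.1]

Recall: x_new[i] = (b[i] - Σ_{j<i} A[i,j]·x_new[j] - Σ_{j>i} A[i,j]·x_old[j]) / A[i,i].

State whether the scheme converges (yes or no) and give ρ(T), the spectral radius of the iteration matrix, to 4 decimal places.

yes, ρ = 0.5107

Let D = diag(5.5, -3.4, -7.2, -3.7); L, U the strict triangles.
T_GS = -(D+L)⁻¹U: row 0 first, T[0,1] = -(-2.1)/(5.5) = +0.3818; later rows by forward substitution.
  T[0,:] = [+0.0000  +0.3818  -0.1455  +0.5273]
  T[1,:] = [+0.0000  +0.1797  +0.4021  +0.8658]
  T[2,:] = [+0.0000  +0.1157  -0.2271  -0.2470]
  T[3,:] = [+0.0000  +0.0642  +0.1882  +0.3182]
|eigenvalues of T|: 0.5107, 0.1775, 0.0625, 0.0000.
ρ(T) = max|λ| = 0.5107; 0.5107 < 1 ⇒ converges.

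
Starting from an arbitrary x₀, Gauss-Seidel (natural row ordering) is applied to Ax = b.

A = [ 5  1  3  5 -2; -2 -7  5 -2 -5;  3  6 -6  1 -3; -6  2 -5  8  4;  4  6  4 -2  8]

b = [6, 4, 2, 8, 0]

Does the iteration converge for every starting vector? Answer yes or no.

no

A = D + L + U where D = diag(5, -7, -6, 8, 8).
T_GS = -(D+L)⁻¹U: row 0 first, T[0,2] = -(3)/(5) = -0.6000; later rows by forward substitution.
  T[0,:] = [+0.0000 -0.2000 -0.6000 -1.0000 +0.4000]
  T[1,:] = [+0.0000 +0.0571 +0.8857 -0.0000 -0.8286]
  T[2,:] = [+0.0000 -0.0429 +0.5857 -0.3333 -1.1286]
  T[3,:] = [+0.0000 -0.1911 -0.3054 -0.9583 -0.6982]
  T[4,:] = [+0.0000 +0.0308 -0.7335 +0.4271 +0.8112]
|eigenvalues of T|: 1.5538, 0.7211, 0.3521, 0.0151, 0.0000.
spectral radius ρ = 1.5538; 1.5538 > 1: divergent.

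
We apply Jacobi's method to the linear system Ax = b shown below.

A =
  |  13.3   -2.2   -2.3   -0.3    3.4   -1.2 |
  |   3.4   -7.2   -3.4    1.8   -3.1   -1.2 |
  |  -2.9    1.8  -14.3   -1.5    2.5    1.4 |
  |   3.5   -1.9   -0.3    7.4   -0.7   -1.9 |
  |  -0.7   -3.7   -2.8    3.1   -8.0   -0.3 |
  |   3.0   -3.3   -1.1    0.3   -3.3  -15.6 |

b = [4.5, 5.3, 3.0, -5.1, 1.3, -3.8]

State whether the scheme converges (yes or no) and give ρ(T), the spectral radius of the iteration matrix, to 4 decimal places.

yes, ρ = 0.6303

Write A = D+L+U with D = diag(13.3, -7.2, -14.3, 7.4, -8, -15.6).
Jacobi T = -D⁻¹(L+U): T[3,2] = -(-0.3)/(7.4) = +0.0405; T[3,3] = 0.
  T[0,:] = [+0.0000, +0.1654, +0.1729, +0.0226, -0.2556, +0.0902]
  T[1,:] = [+0.4722, +0.0000, -0.4722, +0.2500, -0.4306, -0.1667]
  T[2,:] = [-0.2028, +0.1259, +0.0000, -0.1049, +0.1748, +0.0979]
  T[3,:] = [-0.4730, +0.2568, +0.0405, +0.0000, +0.0946, +0.2568]
  T[4,:] = [-0.0875, -0.4625, -0.3500, +0.3875, +0.0000, -0.0375]
  T[5,:] = [+0.1923, -0.2115, -0.0705, +0.0192, -0.2115, +0.0000]
|λ(T)| sorted: 0.6303, 0.4629, 0.4629, 0.1140, 0.1140, 0.0355.
ρ = 0.6303; 0.6303 < 1: convergent.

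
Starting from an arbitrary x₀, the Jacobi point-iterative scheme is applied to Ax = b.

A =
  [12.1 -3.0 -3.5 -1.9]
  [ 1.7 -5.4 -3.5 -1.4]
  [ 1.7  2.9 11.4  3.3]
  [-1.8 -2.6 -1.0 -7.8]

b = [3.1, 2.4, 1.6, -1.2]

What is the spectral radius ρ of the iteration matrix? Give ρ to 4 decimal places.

0.5984

Split A = D + L + U, D = diag(12.1, -5.4, 11.4, -7.8).
Jacobi T = -D⁻¹(L+U): T[0,2] = -(-3.5)/(12.1) = +0.2893; T[0,0] = 0.
  T[0,:] = [+0.0000, +0.2479, +0.2893, +0.1570]
  T[1,:] = [+0.3148, +0.0000, -0.6481, -0.2593]
  T[2,:] = [-0.1491, -0.2544, +0.0000, -0.2895]
  T[3,:] = [-0.2308, -0.3333, -0.1282, +0.0000]
|eigenvalues of T|: 0.5984, 0.3353, 0.3353, 0.0627.
spectral radius ρ = 0.5984; 0.5984 < 1, so it converges for any x₀.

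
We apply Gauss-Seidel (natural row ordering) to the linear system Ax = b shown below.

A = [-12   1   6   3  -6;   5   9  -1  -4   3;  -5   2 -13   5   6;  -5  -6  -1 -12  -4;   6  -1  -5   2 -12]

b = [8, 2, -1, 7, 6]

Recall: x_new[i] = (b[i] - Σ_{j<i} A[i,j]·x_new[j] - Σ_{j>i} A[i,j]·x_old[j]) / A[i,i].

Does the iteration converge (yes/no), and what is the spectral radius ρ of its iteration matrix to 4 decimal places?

Split A = D + L + U, D = diag(-12, 9, -13, -12, -12).
T_GS = -(D+L)⁻¹U: row 0 first, T[0,1] = -(1)/(-12) = +0.0833; later rows by forward substitution.
  T[0,:] = [+0.0000 +0.0833 +0.5000 +0.2500 -0.5000]
  T[1,:] = [+0.0000 -0.0463 -0.1667 +0.3056 -0.0556]
  T[2,:] = [+0.0000 -0.0392 -0.2179 +0.3355 +0.6453]
  T[3,:] = [+0.0000 -0.0083 -0.1068 -0.2849 -0.1510]
  T[4,:] = [+0.0000 +0.0605 +0.3369 -0.0877 -0.5394]
|roots of det(T-λI)|: 0.8923, 0.1524, 0.0661, 0.0661, 0.0000.
ρ(T) = max|λ| = 0.8923; 0.8923 < 1: convergent.

yes, ρ = 0.8923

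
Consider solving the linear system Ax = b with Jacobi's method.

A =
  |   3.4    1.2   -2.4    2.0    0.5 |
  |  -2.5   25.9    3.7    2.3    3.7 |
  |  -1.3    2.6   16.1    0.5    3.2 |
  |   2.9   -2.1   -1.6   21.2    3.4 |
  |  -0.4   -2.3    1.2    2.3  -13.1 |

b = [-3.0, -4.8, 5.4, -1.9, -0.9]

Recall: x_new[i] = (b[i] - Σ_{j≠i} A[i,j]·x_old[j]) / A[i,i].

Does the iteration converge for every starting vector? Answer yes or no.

yes

Diagonal D = diag(3.4, 25.9, 16.1, 21.2, -13.1); L, U strict lower/upper.
Jacobi: T = -D⁻¹(L+U), T[4,0] = -(-0.4)/(-13.1) = -0.0305; T[4,4] = 0.
  T[0,:] = [+0.0000 -0.3529 +0.7059 -0.5882 -0.1471]
  T[1,:] = [+0.0965 +0.0000 -0.1429 -0.0888 -0.1429]
  T[2,:] = [+0.0807 -0.1615 +0.0000 -0.0311 -0.1988]
  T[3,:] = [-0.1368 +0.0991 +0.0755 +0.0000 -0.1604]
  T[4,:] = [-0.0305 -0.1756 +0.0916 +0.1756 +0.0000]
|roots of det(T-λI)|: 0.3946, 0.1842, 0.1842, 0.1797, 0.0567.
ρ(T) = max|λ| = 0.3946; 0.3946 < 1 ⇒ converges.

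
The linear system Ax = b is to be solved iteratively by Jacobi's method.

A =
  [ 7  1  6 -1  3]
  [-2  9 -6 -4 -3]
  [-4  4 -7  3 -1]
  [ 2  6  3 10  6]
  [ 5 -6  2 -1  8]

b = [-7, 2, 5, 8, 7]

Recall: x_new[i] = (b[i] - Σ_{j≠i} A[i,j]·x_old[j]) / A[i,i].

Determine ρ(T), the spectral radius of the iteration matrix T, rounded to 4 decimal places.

1.2518

Let D = diag(7, 9, -7, 10, 8); L, U the strict triangles.
Jacobi: T = -D⁻¹(L+U), T[2,4] = -(-1)/(-7) = -0.1429; T[2,2] = 0.
  T[0,:] = [+0.0000  -0.1429  -0.8571  +0.1429  -0.4286]
  T[1,:] = [+0.2222  +0.0000  +0.6667  +0.4444  +0.3333]
  T[2,:] = [-0.5714  +0.5714  +0.0000  +0.4286  -0.1429]
  T[3,:] = [-0.2000  -0.6000  -0.3000  +0.0000  -0.6000]
  T[4,:] = [-0.6250  +0.7500  -0.2500  +0.1250  +0.0000]
|eigenvalues of T|: 1.2518, 0.7191, 0.4834, 0.4834, 0.1465.
ρ(T) = max|λ| = 1.2518; 1.2518 > 1: divergent.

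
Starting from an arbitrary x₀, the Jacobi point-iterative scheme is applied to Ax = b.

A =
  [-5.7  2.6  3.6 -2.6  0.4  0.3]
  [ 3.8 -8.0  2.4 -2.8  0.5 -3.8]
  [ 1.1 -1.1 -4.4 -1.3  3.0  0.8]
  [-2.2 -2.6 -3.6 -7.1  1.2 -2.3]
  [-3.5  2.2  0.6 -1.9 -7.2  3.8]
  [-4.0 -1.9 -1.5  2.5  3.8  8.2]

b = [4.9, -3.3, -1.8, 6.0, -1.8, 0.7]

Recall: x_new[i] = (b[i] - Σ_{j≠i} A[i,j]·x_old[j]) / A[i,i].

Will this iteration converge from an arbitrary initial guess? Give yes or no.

Split A = D + L + U, D = diag(-5.7, -8, -4.4, -7.1, -7.2, 8.2).
T_J = -D⁻¹(L+U): T[5,3] = -(2.5)/(8.2) = -0.3049; T[5,5] = 0.
  T[0,:] = [+0.0000  +0.4561  +0.6316  -0.4561  +0.0702  +0.0526]
  T[1,:] = [+0.4750  +0.0000  +0.3000  -0.3500  +0.0625  -0.4750]
  T[2,:] = [+0.2500  -0.2500  +0.0000  -0.2955  +0.6818  +0.1818]
  T[3,:] = [-0.3099  -0.3662  -0.5070  +0.0000  +0.1690  -0.3239]
  T[4,:] = [-0.4861  +0.3056  +0.0833  -0.2639  +0.0000  +0.5278]
  T[5,:] = [+0.4878  +0.2317  +0.1829  -0.3049  -0.4634  +0.0000]
|roots of det(T-λI)|: 1.1422, 0.7503, 0.6925, 0.6925, 0.3593, 0.0224.
ρ(T) = max|λ| = 1.1422; 1.1422 > 1, so it fails to converge.

no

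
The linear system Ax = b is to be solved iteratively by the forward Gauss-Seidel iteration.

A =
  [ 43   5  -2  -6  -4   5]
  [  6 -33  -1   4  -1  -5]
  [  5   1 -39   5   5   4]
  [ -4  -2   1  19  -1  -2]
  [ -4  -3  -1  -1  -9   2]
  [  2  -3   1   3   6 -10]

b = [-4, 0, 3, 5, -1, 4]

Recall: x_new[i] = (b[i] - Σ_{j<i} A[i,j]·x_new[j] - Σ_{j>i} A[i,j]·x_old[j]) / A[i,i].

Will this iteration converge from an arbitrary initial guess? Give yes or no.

yes

Split A = D + L + U, D = diag(43, -33, -39, 19, -9, -10).
T_GS = -(D+L)⁻¹U: row 0 first, T[0,5] = -(5)/(43) = -0.1163; later rows by forward substitution.
  T[0,:] = [+0.0000, -0.1163, +0.0465, +0.1395, +0.0930, -0.1163]
  T[1,:] = [+0.0000, -0.0211, -0.0218, +0.1466, -0.0134, -0.1727]
  T[2,:] = [+0.0000, -0.0154, +0.0054, +0.1499, +0.1398, +0.0832]
  T[3,:] = [+0.0000, -0.0259, +0.0072, +0.0369, +0.0634, +0.0582]
  T[4,:] = [+0.0000, +0.0633, -0.0148, -0.1316, -0.0595, +0.3157]
  T[5,:] = [+0.0000, +0.0118, +0.0097, -0.0690, +0.0200, +0.2438]
eigenvalue magnitudes: 0.2178, 0.0515, 0.0515, 0.0428, 0.0428, 0.0000.
ρ(T) = max|λ| = 0.2178; 0.2178 < 1 ⇒ converges.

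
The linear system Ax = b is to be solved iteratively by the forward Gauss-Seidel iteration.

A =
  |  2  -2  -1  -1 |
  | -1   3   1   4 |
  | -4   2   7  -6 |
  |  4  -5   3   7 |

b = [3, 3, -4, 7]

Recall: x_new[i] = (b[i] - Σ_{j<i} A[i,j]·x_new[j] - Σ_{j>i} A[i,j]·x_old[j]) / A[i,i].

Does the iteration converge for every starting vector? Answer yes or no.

no

Diagonal D = diag(2, 3, 7, 7); L, U strict lower/upper.
GS T = -(D+L)⁻¹U: row 0 first, T[0,1] = -(-2)/(2) = +1.0000; later rows by forward substitution.
  T[0,:] = [+0.0000, +1.0000, +0.5000, +0.5000]
  T[1,:] = [+0.0000, +0.3333, -0.1667, -1.1667]
  T[2,:] = [+0.0000, +0.4762, +0.3333, +1.4762]
  T[3,:] = [+0.0000, -0.5374, -0.5476, -1.7517]
|roots of det(T-λI)|: 1.5344, 0.6208, 0.1714, 0.0000.
ρ = 1.5344; 1.5344 > 1, so it fails to converge.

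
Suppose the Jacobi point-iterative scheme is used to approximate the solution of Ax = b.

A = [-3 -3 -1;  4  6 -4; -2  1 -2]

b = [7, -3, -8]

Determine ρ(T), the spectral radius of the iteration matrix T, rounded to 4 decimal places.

A = D + L + U where D = diag(-3, 6, -2).
T_J = -D⁻¹(L+U): T[0,1] = -(-3)/(-3) = -1.0000; T[0,0] = 0.
  T[0,:] = [+0.0000  -1.0000  -0.3333]
  T[1,:] = [-0.6667  +0.0000  +0.6667]
  T[2,:] = [-1.0000  +0.5000  +0.0000]
|roots of det(T-λI)|: 1.3776, 0.7514, 0.7514.
ρ(T) = max|λ| = 1.3776; 1.3776 > 1 ⇒ diverges.

1.3776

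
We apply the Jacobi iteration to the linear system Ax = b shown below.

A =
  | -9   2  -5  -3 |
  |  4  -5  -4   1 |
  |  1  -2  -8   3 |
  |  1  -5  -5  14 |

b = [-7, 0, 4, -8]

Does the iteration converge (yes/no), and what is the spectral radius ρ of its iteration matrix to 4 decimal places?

Write A = D+L+U with D = diag(-9, -5, -8, 14).
T_J = -D⁻¹(L+U): T[2,1] = -(-2)/(-8) = -0.2500; T[2,2] = 0.
  T[0,:] = [+0.0000, +0.2222, -0.5556, -0.3333]
  T[1,:] = [+0.8000, +0.0000, -0.8000, +0.2000]
  T[2,:] = [+0.1250, -0.2500, +0.0000, +0.3750]
  T[3,:] = [-0.0714, +0.3571, +0.3571, +0.0000]
|λ(T)| sorted: 0.7994, 0.5345, 0.5345, 0.1868.
ρ = 0.7994; 0.7994 < 1 ⇒ converges.

yes, ρ = 0.7994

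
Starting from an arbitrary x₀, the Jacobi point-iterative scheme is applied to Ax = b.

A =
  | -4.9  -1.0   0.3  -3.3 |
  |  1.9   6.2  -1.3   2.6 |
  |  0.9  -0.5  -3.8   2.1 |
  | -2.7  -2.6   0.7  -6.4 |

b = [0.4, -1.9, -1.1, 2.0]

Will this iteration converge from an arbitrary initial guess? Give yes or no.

yes

Diagonal D = diag(-4.9, 6.2, -3.8, -6.4); L, U strict lower/upper.
T_J = -D⁻¹(L+U): T[1,3] = -(2.6)/(6.2) = -0.4194; T[1,1] = 0.
  T[0,:] = [+0.0000  -0.2041  +0.0612  -0.6735]
  T[1,:] = [-0.3065  +0.0000  +0.2097  -0.4194]
  T[2,:] = [+0.2368  -0.1316  +0.0000  +0.5526]
  T[3,:] = [-0.4219  -0.4062  +0.1094  +0.0000]
|λ(T)| sorted: 0.9050, 0.5331, 0.2374, 0.2374.
ρ = 0.9050; 0.9050 < 1: convergent.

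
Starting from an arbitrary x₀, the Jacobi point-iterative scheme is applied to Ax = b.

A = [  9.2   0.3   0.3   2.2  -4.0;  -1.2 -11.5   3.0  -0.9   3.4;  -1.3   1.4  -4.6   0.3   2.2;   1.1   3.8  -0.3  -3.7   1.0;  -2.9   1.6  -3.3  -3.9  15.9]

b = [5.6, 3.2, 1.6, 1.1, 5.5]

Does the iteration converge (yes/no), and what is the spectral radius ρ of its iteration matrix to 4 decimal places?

yes, ρ = 0.6130

Split A = D + L + U, D = diag(9.2, -11.5, -4.6, -3.7, 15.9).
Jacobi T = -D⁻¹(L+U): T[0,2] = -(0.3)/(9.2) = -0.0326; T[0,0] = 0.
  T[0,:] = [+0.0000, -0.0326, -0.0326, -0.2391, +0.4348]
  T[1,:] = [-0.1043, +0.0000, +0.2609, -0.0783, +0.2957]
  T[2,:] = [-0.2826, +0.3043, +0.0000, +0.0652, +0.4783]
  T[3,:] = [+0.2973, +1.0270, -0.0811, +0.0000, +0.2703]
  T[4,:] = [+0.1824, -0.1006, +0.2075, +0.2453, +0.0000]
eigenvalue magnitudes: 0.6130, 0.5061, 0.5061, 0.5044, 0.2430.
spectral radius ρ = 0.6130; 0.6130 < 1: convergent.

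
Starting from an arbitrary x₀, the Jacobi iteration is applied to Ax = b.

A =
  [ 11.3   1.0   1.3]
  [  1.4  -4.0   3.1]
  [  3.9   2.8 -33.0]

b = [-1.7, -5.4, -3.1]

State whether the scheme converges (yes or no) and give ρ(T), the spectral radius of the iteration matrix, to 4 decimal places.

Split A = D + L + U, D = diag(11.3, -4, -33).
T_J = -D⁻¹(L+U): T[1,0] = -(1.4)/(-4) = +0.3500; T[1,1] = 0.
  T[0,:] = [+0.0000  -0.0885  -0.1150]
  T[1,:] = [+0.3500  +0.0000  +0.7750]
  T[2,:] = [+0.1182  +0.0848  +0.0000]
eigenvalue magnitudes: 0.2570, 0.2118, 0.2118.
ρ = 0.2570; 0.2570 < 1, so it converges for any x₀.

yes, ρ = 0.2570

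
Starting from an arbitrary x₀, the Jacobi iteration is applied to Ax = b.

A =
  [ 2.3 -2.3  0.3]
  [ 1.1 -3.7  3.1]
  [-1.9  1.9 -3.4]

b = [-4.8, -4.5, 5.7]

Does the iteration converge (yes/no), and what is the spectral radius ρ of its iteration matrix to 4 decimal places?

no, ρ = 1.1281

Write A = D+L+U with D = diag(2.3, -3.7, -3.4).
Jacobi: T = -D⁻¹(L+U), T[2,0] = -(-1.9)/(-3.4) = -0.5588; T[2,2] = 0.
  T[0,:] = [+0.0000  +1.0000  -0.1304]
  T[1,:] = [+0.2973  +0.0000  +0.8378]
  T[2,:] = [-0.5588  +0.5588  +0.0000]
moduli |λ_i(T)| = 1.1281, 0.6590, 0.6590.
ρ = 1.1281; 1.1281 > 1 ⇒ diverges.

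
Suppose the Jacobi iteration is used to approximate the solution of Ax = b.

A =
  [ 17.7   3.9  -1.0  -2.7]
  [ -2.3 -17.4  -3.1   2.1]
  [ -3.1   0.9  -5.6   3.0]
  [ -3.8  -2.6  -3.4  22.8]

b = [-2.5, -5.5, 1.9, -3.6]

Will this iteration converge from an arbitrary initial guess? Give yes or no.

yes

Write A = D+L+U with D = diag(17.7, -17.4, -5.6, 22.8).
T_J = -D⁻¹(L+U): T[1,2] = -(-3.1)/(-17.4) = -0.1782; T[1,1] = 0.
  T[0,:] = [+0.0000 -0.2203 +0.0565 +0.1525]
  T[1,:] = [-0.1322 +0.0000 -0.1782 +0.1207]
  T[2,:] = [-0.5536 +0.1607 +0.0000 +0.5357]
  T[3,:] = [+0.1667 +0.1140 +0.1491 +0.0000]
|λ(T)| sorted: 0.4607, 0.2765, 0.2765, 0.1559.
spectral radius ρ = 0.4607; 0.4607 < 1, so it converges for any x₀.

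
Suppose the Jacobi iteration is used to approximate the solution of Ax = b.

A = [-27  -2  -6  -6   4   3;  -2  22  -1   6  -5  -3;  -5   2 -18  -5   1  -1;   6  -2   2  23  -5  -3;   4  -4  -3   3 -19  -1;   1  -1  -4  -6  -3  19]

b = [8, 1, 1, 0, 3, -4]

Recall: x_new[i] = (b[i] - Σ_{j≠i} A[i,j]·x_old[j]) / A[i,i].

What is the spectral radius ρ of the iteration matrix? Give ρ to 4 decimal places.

0.5254

Write A = D+L+U with D = diag(-27, 22, -18, 23, -19, 19).
T_J = -D⁻¹(L+U): T[5,2] = -(-4)/(19) = +0.2105; T[5,5] = 0.
  T[0,:] = [+0.0000, -0.0741, -0.2222, -0.2222, +0.1481, +0.1111]
  T[1,:] = [+0.0909, +0.0000, +0.0455, -0.2727, +0.2273, +0.1364]
  T[2,:] = [-0.2778, +0.1111, +0.0000, -0.2778, +0.0556, -0.0556]
  T[3,:] = [-0.2609, +0.0870, -0.0870, +0.0000, +0.2174, +0.1304]
  T[4,:] = [+0.2105, -0.2105, -0.1579, +0.1579, +0.0000, -0.0526]
  T[5,:] = [-0.0526, +0.0526, +0.2105, +0.3158, +0.1579, +0.0000]
|roots of det(T-λI)|: 0.5254, 0.3063, 0.2160, 0.2160, 0.1125, 0.0041.
ρ = 0.5254; 0.5254 < 1, so it converges for any x₀.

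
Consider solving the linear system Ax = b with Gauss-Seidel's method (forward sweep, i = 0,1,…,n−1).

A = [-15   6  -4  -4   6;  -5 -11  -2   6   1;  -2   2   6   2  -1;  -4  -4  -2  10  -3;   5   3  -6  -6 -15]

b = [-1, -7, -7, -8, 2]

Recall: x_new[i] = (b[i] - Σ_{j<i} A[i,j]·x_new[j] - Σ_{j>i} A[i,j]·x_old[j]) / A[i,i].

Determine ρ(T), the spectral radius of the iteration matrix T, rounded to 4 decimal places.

0.6874

Diagonal D = diag(-15, -11, 6, 10, -15); L, U strict lower/upper.
GS T = -(D+L)⁻¹U: row 0 first, T[0,4] = -(6)/(-15) = +0.4000; later rows by forward substitution.
  T[0,:] = [+0.0000 +0.4000 -0.2667 -0.2667 +0.4000]
  T[1,:] = [+0.0000 -0.1818 -0.0606 +0.6667 -0.0909]
  T[2,:] = [+0.0000 +0.1939 -0.0687 -0.6444 +0.3303]
  T[3,:] = [+0.0000 +0.1261 -0.1446 +0.0311 +0.4897]
  T[4,:] = [+0.0000 -0.0310 -0.0157 +0.2898 -0.2128]
|roots of det(T-λI)|: 0.6874, 0.4476, 0.1335, 0.0590, 0.0000.
ρ = 0.6874; 0.6874 < 1: convergent.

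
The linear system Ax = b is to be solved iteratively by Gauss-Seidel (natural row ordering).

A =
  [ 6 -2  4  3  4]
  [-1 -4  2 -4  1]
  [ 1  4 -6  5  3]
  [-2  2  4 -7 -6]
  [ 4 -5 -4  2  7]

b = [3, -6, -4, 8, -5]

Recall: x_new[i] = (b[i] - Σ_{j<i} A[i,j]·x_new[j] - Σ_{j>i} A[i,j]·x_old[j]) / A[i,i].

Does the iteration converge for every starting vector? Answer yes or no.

no

Write A = D+L+U with D = diag(6, -4, -6, -7, 7).
GS T = -(D+L)⁻¹U: row 0 first, T[0,3] = -(3)/(6) = -0.5000; later rows by forward substitution.
  T[0,:] = [+0.0000  +0.3333  -0.6667  -0.5000  -0.6667]
  T[1,:] = [+0.0000  -0.0833  +0.6667  -0.8750  +0.4167]
  T[2,:] = [+0.0000  -0.0000  +0.3333  +0.1667  +0.6667]
  T[3,:] = [+0.0000  -0.1190  +0.5714  -0.0119  -0.1667]
  T[4,:] = [+0.0000  -0.2160  +0.8844  -0.2406  +1.1071]
moduli |λ_i(T)| = 1.5023, 0.6654, 0.2609, 0.2609, 0.0000.
ρ = 1.5023; 1.5023 > 1: divergent.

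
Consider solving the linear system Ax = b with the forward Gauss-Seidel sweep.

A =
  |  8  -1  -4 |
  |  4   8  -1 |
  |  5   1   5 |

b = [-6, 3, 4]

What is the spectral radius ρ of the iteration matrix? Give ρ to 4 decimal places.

0.5067

A = D + L + U where D = diag(8, 8, 5).
GS T = -(D+L)⁻¹U: row 0 first, T[0,1] = -(-1)/(8) = +0.1250; later rows by forward substitution.
  T[0,:] = [+0.0000  +0.1250  +0.5000]
  T[1,:] = [+0.0000  -0.0625  -0.1250]
  T[2,:] = [+0.0000  -0.1125  -0.4750]
|λ(T)| sorted: 0.5067, 0.0308, 0.0000.
ρ = 0.5067; 0.5067 < 1: convergent.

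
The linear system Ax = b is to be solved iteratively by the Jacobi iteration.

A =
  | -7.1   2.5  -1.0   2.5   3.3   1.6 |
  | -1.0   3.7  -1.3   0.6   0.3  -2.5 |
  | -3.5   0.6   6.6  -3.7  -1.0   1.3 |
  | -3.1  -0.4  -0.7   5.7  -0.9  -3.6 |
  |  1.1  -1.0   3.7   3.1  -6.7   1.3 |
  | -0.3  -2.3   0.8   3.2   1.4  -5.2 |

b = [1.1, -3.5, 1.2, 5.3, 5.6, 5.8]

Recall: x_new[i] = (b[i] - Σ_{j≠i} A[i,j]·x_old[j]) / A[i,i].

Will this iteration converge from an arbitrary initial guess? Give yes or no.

A = D + L + U where D = diag(-7.1, 3.7, 6.6, 5.7, -6.7, -5.2).
Jacobi: T = -D⁻¹(L+U), T[5,4] = -(1.4)/(-5.2) = +0.2692; T[5,5] = 0.
  T[0,:] = [+0.0000  +0.3521  -0.1408  +0.3521  +0.4648  +0.2254]
  T[1,:] = [+0.2703  +0.0000  +0.3514  -0.1622  -0.0811  +0.6757]
  T[2,:] = [+0.5303  -0.0909  +0.0000  +0.5606  +0.1515  -0.1970]
  T[3,:] = [+0.5439  +0.0702  +0.1228  +0.0000  +0.1579  +0.6316]
  T[4,:] = [+0.1642  -0.1493  +0.5522  +0.4627  +0.0000  +0.1940]
  T[5,:] = [-0.0577  -0.4423  +0.1538  +0.6154  +0.2692  +0.0000]
|roots of det(T-λI)|: 1.1572, 0.6405, 0.6079, 0.6079, 0.1340, 0.1340.
ρ = 1.1572; 1.1572 > 1 ⇒ diverges.

no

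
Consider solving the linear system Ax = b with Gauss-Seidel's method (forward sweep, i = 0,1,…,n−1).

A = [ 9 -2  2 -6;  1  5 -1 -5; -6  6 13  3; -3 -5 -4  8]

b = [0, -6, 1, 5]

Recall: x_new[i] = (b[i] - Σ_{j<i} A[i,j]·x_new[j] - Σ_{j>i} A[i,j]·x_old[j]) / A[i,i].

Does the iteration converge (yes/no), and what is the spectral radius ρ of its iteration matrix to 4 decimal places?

Let D = diag(9, 5, 13, 8); L, U the strict triangles.
GS T = -(D+L)⁻¹U: row 0 first, T[0,2] = -(2)/(9) = -0.2222; later rows by forward substitution.
  T[0,:] = [+0.0000  +0.2222  -0.2222  +0.6667]
  T[1,:] = [+0.0000  -0.0444  +0.2444  +0.8667]
  T[2,:] = [+0.0000  +0.1231  -0.2154  -0.3231]
  T[3,:] = [+0.0000  +0.1171  -0.0382  +0.6301]
|roots of det(T-λI)|: 0.7572, 0.3996, 0.0127, 0.0000.
ρ(T) = max|λ| = 0.7572; 0.7572 < 1: convergent.

yes, ρ = 0.7572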